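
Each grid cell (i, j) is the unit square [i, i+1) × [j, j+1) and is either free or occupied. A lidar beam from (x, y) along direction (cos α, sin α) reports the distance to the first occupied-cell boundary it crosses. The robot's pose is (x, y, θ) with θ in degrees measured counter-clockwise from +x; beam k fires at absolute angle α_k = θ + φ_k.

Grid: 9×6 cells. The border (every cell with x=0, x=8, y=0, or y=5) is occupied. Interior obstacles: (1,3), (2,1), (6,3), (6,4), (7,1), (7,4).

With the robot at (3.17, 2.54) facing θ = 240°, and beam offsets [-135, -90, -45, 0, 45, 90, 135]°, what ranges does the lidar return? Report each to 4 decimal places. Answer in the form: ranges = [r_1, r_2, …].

ranges = [2.5468, 1.3510, 2.2465, 0.6235, 1.5943, 3.0800, 2.9298]

beam 1: φ=-135°, α=105°
  dir = (cos 105°, sin 105°) = (-0.2588, 0.9659); from cell (3,2)
  next x-line at t=0.6568, next y-line at t=0.4762; Δt_x=3.8637, Δt_y=1.0353
    y: enter (3,3) at t=0.4762
    x: enter (2,3) at t=0.6568
    y: enter (2,4) at t=1.5115
    y: enter (2,5) at t=2.5468 ← occupied
  → r_1 = 2.5468
beam 2: φ=-90°, α=150°
  dir = (cos 150°, sin 150°) = (-0.8660, 0.5000); from cell (3,2)
  next x-line at t=0.1963, next y-line at t=0.9200; Δt_x=1.1547, Δt_y=2.0000
    x: enter (2,2) at t=0.1963
    y: enter (2,3) at t=0.9200
    x: enter (1,3) at t=1.3510 ← occupied
  → r_2 = 1.3510
beam 3: φ=-45°, α=195°
  dir = (cos 195°, sin 195°) = (-0.9659, -0.2588); from cell (3,2)
  next x-line at t=0.1760, next y-line at t=2.0864; Δt_x=1.0353, Δt_y=3.8637
    x: enter (2,2) at t=0.1760
    x: enter (1,2) at t=1.2113
    y: enter (1,1) at t=2.0864
    x: enter (0,1) at t=2.2465 ← occupied
  → r_3 = 2.2465
beam 4: φ=0°, α=240°
  dir = (cos 240°, sin 240°) = (-0.5000, -0.8660); from cell (3,2)
  next x-line at t=0.3400, next y-line at t=0.6235; Δt_x=2.0000, Δt_y=1.1547
    x: enter (2,2) at t=0.3400
    y: enter (2,1) at t=0.6235 ← occupied
  → r_4 = 0.6235
beam 5: φ=45°, α=285°
  dir = (cos 285°, sin 285°) = (0.2588, -0.9659); from cell (3,2)
  next x-line at t=3.2069, next y-line at t=0.5590; Δt_x=3.8637, Δt_y=1.0353
    y: enter (3,1) at t=0.5590
    y: enter (3,0) at t=1.5943 ← occupied
  → r_5 = 1.5943
beam 6: φ=90°, α=330°
  dir = (cos 330°, sin 330°) = (0.8660, -0.5000); from cell (3,2)
  next x-line at t=0.9584, next y-line at t=1.0800; Δt_x=1.1547, Δt_y=2.0000
    x: enter (4,2) at t=0.9584
    y: enter (4,1) at t=1.0800
    x: enter (5,1) at t=2.1131
    y: enter (5,0) at t=3.0800 ← occupied
  → r_6 = 3.0800
beam 7: φ=135°, α=15°
  dir = (cos 15°, sin 15°) = (0.9659, 0.2588); from cell (3,2)
  next x-line at t=0.8593, next y-line at t=1.7773; Δt_x=1.0353, Δt_y=3.8637
    x: enter (4,2) at t=0.8593
    y: enter (4,3) at t=1.7773
    x: enter (5,3) at t=1.8946
    x: enter (6,3) at t=2.9298 ← occupied
  → r_7 = 2.9298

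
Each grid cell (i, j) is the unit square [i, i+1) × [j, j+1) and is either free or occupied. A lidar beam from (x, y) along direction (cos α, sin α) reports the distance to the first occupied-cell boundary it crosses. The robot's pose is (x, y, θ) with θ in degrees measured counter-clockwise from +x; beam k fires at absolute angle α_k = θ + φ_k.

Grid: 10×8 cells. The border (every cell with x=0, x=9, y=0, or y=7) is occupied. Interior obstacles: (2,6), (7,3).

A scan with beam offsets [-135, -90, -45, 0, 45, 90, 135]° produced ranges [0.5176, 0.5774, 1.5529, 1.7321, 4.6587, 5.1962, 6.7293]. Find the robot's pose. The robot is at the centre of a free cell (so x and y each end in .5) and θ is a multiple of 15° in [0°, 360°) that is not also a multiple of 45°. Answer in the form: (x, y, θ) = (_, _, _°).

Enumerate (i+0.5, j+0.5, θ) over the 46 free cells and 16 admissible headings. For each, cast all 7 beams and compare to the given ranges.
  (2.5, 4.5, 330°): beam 1 = 1.5529 ≠ 0.5176 ✗
  (5.5, 5.5, 240°): beam 1 = 1.5529 ≠ 0.5176 ✗
  (5.5, 6.5, 165°): beam 1 = 1.0000 ≠ 0.5176 ✗
  …
  (2.5, 5.5, 210°): r_1=0.5176, r_2=0.5774, r_3=1.5529, r_4=1.7321, r_5=4.6587, r_6=5.1962, r_7=6.7293 — all match ✓
Unique over the lattice → pose = (2.5, 5.5, 210°).

(x, y, θ) = (2.5, 5.5, 210°)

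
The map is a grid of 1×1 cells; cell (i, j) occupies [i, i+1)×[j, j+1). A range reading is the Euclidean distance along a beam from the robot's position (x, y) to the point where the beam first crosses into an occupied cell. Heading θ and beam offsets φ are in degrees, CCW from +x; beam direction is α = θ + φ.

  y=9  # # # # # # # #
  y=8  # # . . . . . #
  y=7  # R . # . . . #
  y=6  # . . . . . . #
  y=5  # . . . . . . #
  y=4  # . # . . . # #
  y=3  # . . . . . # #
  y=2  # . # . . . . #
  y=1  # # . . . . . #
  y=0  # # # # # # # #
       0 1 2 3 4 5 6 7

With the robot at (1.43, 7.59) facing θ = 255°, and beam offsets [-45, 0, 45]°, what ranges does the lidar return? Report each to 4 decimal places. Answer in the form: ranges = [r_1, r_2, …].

beam 1: φ=-45°, α=210°
  direction (-0.8660, -0.5000); cell (1,7); t to first gridline: x 0.4965, y 1.1800 (then +1.1547 / +2.0000)
    (0,7) via x @ 0.4965  # hit
  → r_1 = 0.4965
beam 2: φ=0°, α=255°
  direction (-0.2588, -0.9659); cell (1,7); t to first gridline: x 1.6614, y 0.6108 (then +3.8637 / +1.0353)
    (1,6) via y @ 0.6108
    (1,5) via y @ 1.6461
    (0,5) via x @ 1.6614  # hit
  → r_2 = 1.6614
beam 3: φ=45°, α=300°
  direction (0.5000, -0.8660); cell (1,7); t to first gridline: x 1.1400, y 0.6813 (then +2.0000 / +1.1547)
    (1,6) via y @ 0.6813
    (2,6) via x @ 1.1400
    (2,5) via y @ 1.8360
    (2,4) via y @ 2.9907  # hit
  → r_3 = 2.9907

ranges = [0.4965, 1.6614, 2.9907]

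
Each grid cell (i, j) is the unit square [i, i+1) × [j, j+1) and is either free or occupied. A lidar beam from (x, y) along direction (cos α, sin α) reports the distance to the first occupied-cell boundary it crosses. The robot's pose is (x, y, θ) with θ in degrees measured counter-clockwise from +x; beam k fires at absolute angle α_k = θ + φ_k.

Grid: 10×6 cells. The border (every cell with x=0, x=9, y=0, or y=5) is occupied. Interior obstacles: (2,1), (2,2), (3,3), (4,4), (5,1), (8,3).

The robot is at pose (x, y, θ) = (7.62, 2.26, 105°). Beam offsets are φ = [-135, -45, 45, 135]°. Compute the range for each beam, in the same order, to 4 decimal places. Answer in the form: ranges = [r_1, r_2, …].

beam 1: φ=-135°, α=330°
  dir = (cos 330°, sin 330°) = (0.8660, -0.5000); from cell (7,2)
  next x-line at t=0.4388, next y-line at t=0.5200; Δt_x=1.1547, Δt_y=2.0000
    x: enter (8,2) at t=0.4388
    y: enter (8,1) at t=0.5200
    x: enter (9,1) at t=1.5935 ← occupied
  → r_1 = 1.5935
beam 2: φ=-45°, α=60°
  dir = (cos 60°, sin 60°) = (0.5000, 0.8660); from cell (7,2)
  next x-line at t=0.7600, next y-line at t=0.8545; Δt_x=2.0000, Δt_y=1.1547
    x: enter (8,2) at t=0.7600
    y: enter (8,3) at t=0.8545 ← occupied
  → r_2 = 0.8545
beam 3: φ=45°, α=150°
  dir = (cos 150°, sin 150°) = (-0.8660, 0.5000); from cell (7,2)
  next x-line at t=0.7159, next y-line at t=1.4800; Δt_x=1.1547, Δt_y=2.0000
    x: enter (6,2) at t=0.7159
    y: enter (6,3) at t=1.4800
    x: enter (5,3) at t=1.8706
    x: enter (4,3) at t=3.0253
    y: enter (4,4) at t=3.4800 ← occupied
  → r_3 = 3.4800
beam 4: φ=135°, α=240°
  dir = (cos 240°, sin 240°) = (-0.5000, -0.8660); from cell (7,2)
  next x-line at t=1.2400, next y-line at t=0.3002; Δt_x=2.0000, Δt_y=1.1547
    y: enter (7,1) at t=0.3002
    x: enter (6,1) at t=1.2400
    y: enter (6,0) at t=1.4549 ← occupied
  → r_4 = 1.4549

ranges = [1.5935, 0.8545, 3.4800, 1.4549]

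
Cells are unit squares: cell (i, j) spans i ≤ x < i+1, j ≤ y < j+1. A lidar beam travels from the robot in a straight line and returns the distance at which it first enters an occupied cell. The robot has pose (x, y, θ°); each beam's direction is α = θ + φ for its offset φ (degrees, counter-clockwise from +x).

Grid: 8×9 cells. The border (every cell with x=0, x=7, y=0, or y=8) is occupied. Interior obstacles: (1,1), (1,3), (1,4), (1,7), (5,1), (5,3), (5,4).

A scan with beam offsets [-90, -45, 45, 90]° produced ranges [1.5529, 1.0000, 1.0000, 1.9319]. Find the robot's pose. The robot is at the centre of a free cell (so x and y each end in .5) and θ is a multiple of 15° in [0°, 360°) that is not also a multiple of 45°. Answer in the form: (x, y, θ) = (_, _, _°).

(x, y, θ) = (4.5, 2.5, 345°)

The pose lattice has 35·16 = 560 candidates. Test each by forward raycasting.
  (2.5, 2.5, 285°): beam 3 = 2.8868 ≠ 1.0000 ✗
  (3.5, 1.5, 345°): beam 1 = 0.5176 ≠ 1.5529 ✗
  (2.5, 7.5, 345°): beam 1 = 2.5882 ≠ 1.5529 ✗
  (3.5, 6.5, 60°): beam 1 = 4.0415 ≠ 1.5529 ✗
  (3.5, 3.5, 105°): beam 2 = 5.1962 ≠ 1.0000 ✗
  …
  (4.5, 2.5, 345°): r_1=1.5529, r_2=1.0000, r_3=1.0000, r_4=1.9319 — all match ✓
Only this pose fits every beam.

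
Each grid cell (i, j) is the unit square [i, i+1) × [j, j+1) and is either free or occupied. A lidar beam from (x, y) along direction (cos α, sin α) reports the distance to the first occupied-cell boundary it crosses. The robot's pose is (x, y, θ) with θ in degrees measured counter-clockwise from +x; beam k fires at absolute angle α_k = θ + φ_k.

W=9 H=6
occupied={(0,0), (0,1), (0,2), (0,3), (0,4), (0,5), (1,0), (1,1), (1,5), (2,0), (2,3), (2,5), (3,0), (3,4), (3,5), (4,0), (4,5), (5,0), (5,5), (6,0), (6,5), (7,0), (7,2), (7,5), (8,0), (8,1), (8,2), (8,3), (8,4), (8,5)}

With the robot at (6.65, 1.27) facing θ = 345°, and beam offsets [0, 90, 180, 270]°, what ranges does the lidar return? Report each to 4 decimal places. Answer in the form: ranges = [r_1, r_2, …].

beam 1: φ=0°, α=345°
  dir = (cos 345°, sin 345°) = (0.9659, -0.2588); from cell (6,1)
  next x-line at t=0.3623, next y-line at t=1.0432; Δt_x=1.0353, Δt_y=3.8637
    x: enter (7,1) at t=0.3623
    y: enter (7,0) at t=1.0432 ← occupied
  → r_1 = 1.0432
beam 2: φ=90°, α=75°
  dir = (cos 75°, sin 75°) = (0.2588, 0.9659); from cell (6,1)
  next x-line at t=1.3523, next y-line at t=0.7558; Δt_x=3.8637, Δt_y=1.0353
    y: enter (6,2) at t=0.7558
    x: enter (7,2) at t=1.3523 ← occupied
  → r_2 = 1.3523
beam 3: φ=180°, α=165°
  dir = (cos 165°, sin 165°) = (-0.9659, 0.2588); from cell (6,1)
  next x-line at t=0.6729, next y-line at t=2.8205; Δt_x=1.0353, Δt_y=3.8637
    x: enter (5,1) at t=0.6729
    x: enter (4,1) at t=1.7082
    x: enter (3,1) at t=2.7435
    y: enter (3,2) at t=2.8205
    x: enter (2,2) at t=3.7788
    x: enter (1,2) at t=4.8140
    x: enter (0,2) at t=5.8493 ← occupied
  → r_3 = 5.8493
beam 4: φ=270°, α=255°
  dir = (cos 255°, sin 255°) = (-0.2588, -0.9659); from cell (6,1)
  next x-line at t=2.5114, next y-line at t=0.2795; Δt_x=3.8637, Δt_y=1.0353
    y: enter (6,0) at t=0.2795 ← occupied
  → r_4 = 0.2795

ranges = [1.0432, 1.3523, 5.8493, 0.2795]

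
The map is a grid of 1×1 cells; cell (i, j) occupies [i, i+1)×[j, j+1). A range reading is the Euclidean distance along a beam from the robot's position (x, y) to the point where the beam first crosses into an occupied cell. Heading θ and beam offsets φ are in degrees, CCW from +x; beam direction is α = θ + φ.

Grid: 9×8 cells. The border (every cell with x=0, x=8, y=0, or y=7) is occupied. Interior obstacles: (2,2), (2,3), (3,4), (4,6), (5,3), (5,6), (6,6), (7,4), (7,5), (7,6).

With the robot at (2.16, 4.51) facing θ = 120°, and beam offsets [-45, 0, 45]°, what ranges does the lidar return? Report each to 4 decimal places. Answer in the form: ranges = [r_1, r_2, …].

ranges = [2.5778, 2.3200, 1.2009]

beam 1: φ=-45°, α=75°
  cosα=0.2588 sinα=0.9659 | (2,4) | tMaxX 3.2455 tMaxY 0.5073 | tΔX 3.8637 tΔY 1.0353
    t=0.5073 [y] (2,5)
    t=1.5426 [y] (2,6)
    t=2.5778 [y] (2,7) — stop
  → r_1 = 2.5778
beam 2: φ=0°, α=120°
  cosα=-0.5000 sinα=0.8660 | (2,4) | tMaxX 0.3200 tMaxY 0.5658 | tΔX 2.0000 tΔY 1.1547
    t=0.3200 [x] (1,4)
    t=0.5658 [y] (1,5)
    t=1.7205 [y] (1,6)
    t=2.3200 [x] (0,6) — stop
  → r_2 = 2.3200
beam 3: φ=45°, α=165°
  cosα=-0.9659 sinα=0.2588 | (2,4) | tMaxX 0.1656 tMaxY 1.8932 | tΔX 1.0353 tΔY 3.8637
    t=0.1656 [x] (1,4)
    t=1.2009 [x] (0,4) — stop
  → r_3 = 1.2009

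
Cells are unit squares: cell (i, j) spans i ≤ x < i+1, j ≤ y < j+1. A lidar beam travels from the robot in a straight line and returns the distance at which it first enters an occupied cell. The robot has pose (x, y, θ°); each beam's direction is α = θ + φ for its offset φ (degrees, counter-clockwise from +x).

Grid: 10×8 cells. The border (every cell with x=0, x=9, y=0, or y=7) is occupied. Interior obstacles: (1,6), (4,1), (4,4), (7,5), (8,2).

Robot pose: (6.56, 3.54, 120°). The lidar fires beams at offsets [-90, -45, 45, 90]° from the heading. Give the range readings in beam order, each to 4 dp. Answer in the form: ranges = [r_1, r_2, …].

ranges = [2.8175, 1.7000, 1.7773, 5.0800]

beam 1: φ=-90°, α=30°
  direction (0.8660, 0.5000); cell (6,3); t to first gridline: x 0.5081, y 0.9200 (then +1.1547 / +2.0000)
    (7,3) via x @ 0.5081
    (7,4) via y @ 0.9200
    (8,4) via x @ 1.6628
    (9,4) via x @ 2.8175  # hit
  → r_1 = 2.8175
beam 2: φ=-45°, α=75°
  direction (0.2588, 0.9659); cell (6,3); t to first gridline: x 1.7000, y 0.4762 (then +3.8637 / +1.0353)
    (6,4) via y @ 0.4762
    (6,5) via y @ 1.5115
    (7,5) via x @ 1.7000  # hit
  → r_2 = 1.7000
beam 3: φ=45°, α=165°
  direction (-0.9659, 0.2588); cell (6,3); t to first gridline: x 0.5798, y 1.7773 (then +1.0353 / +3.8637)
    (5,3) via x @ 0.5798
    (4,3) via x @ 1.6150
    (4,4) via y @ 1.7773  # hit
  → r_3 = 1.7773
beam 4: φ=90°, α=210°
  direction (-0.8660, -0.5000); cell (6,3); t to first gridline: x 0.6466, y 1.0800 (then +1.1547 / +2.0000)
    (5,3) via x @ 0.6466
    (5,2) via y @ 1.0800
    (4,2) via x @ 1.8013
    (3,2) via x @ 2.9560
    (3,1) via y @ 3.0800
    (2,1) via x @ 4.1107
    (2,0) via y @ 5.0800  # hit
  → r_4 = 5.0800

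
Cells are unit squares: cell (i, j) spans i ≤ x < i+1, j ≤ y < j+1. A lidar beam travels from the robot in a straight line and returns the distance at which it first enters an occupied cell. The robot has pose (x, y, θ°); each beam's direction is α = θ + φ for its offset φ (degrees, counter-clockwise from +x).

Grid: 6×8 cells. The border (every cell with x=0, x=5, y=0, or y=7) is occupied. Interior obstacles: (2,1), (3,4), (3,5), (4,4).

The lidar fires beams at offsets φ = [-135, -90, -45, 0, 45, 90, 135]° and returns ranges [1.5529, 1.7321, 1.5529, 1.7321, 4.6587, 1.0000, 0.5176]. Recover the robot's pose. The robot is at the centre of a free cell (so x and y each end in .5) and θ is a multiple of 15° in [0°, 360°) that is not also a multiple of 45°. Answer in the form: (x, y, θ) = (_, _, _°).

Enumerate (i+0.5, j+0.5, θ) over the 20 free cells and 16 admissible headings. For each, cast all 7 beams and compare to the given ranges.
  (1.5, 1.5, 150°): beam 1 = 0.5176 ≠ 1.5529 ✗
  (4.5, 2.5, 165°): beam 1 = 0.5774 ≠ 1.5529 ✗
  (4.5, 3.5, 120°): beam 1 = 0.5176 ≠ 1.5529 ✗
  …
  (2.5, 5.5, 210°): r_1=1.5529, r_2=1.7321, r_3=1.5529, r_4=1.7321, r_5=4.6587, r_6=1.0000, r_7=0.5176 — all match ✓
Unique over the lattice → pose = (2.5, 5.5, 210°).

(x, y, θ) = (2.5, 5.5, 210°)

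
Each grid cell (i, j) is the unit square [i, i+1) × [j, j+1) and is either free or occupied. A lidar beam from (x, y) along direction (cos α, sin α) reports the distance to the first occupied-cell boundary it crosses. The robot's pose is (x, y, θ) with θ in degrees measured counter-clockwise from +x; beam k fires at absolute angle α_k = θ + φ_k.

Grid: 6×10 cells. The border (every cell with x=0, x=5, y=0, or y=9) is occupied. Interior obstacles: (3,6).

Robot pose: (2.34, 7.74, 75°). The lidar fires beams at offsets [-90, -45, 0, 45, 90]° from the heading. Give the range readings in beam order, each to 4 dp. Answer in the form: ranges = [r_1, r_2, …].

beam 1: φ=-90°, α=345°
  direction (0.9659, -0.2588); cell (2,7); t to first gridline: x 0.6833, y 2.8591 (then +1.0353 / +3.8637)
    (3,7) via x @ 0.6833
    (4,7) via x @ 1.7186
    (5,7) via x @ 2.7538  # hit
  → r_1 = 2.7538
beam 2: φ=-45°, α=30°
  direction (0.8660, 0.5000); cell (2,7); t to first gridline: x 0.7621, y 0.5200 (then +1.1547 / +2.0000)
    (2,8) via y @ 0.5200
    (3,8) via x @ 0.7621
    (4,8) via x @ 1.9168
    (4,9) via y @ 2.5200  # hit
  → r_2 = 2.5200
beam 3: φ=0°, α=75°
  direction (0.2588, 0.9659); cell (2,7); t to first gridline: x 2.5500, y 0.2692 (then +3.8637 / +1.0353)
    (2,8) via y @ 0.2692
    (2,9) via y @ 1.3044  # hit
  → r_3 = 1.3044
beam 4: φ=45°, α=120°
  direction (-0.5000, 0.8660); cell (2,7); t to first gridline: x 0.6800, y 0.3002 (then +2.0000 / +1.1547)
    (2,8) via y @ 0.3002
    (1,8) via x @ 0.6800
    (1,9) via y @ 1.4549  # hit
  → r_4 = 1.4549
beam 5: φ=90°, α=165°
  direction (-0.9659, 0.2588); cell (2,7); t to first gridline: x 0.3520, y 1.0046 (then +1.0353 / +3.8637)
    (1,7) via x @ 0.3520
    (1,8) via y @ 1.0046
    (0,8) via x @ 1.3873  # hit
  → r_5 = 1.3873

ranges = [2.7538, 2.5200, 1.3044, 1.4549, 1.3873]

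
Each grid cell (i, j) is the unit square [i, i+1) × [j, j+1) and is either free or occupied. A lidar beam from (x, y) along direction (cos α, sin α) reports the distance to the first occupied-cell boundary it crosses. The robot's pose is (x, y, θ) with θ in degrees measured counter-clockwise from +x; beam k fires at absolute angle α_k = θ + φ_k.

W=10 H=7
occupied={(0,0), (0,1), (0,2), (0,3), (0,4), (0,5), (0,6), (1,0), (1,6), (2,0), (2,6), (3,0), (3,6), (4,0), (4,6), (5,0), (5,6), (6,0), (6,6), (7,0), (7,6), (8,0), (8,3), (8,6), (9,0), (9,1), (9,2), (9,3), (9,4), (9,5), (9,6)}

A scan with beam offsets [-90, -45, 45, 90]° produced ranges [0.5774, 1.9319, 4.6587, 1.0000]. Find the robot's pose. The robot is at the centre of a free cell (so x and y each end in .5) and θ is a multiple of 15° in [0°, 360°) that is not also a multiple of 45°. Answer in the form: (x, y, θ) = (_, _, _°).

(x, y, θ) = (1.5, 1.5, 30°)

Candidates: 39 free-cell centres × 16 headings = 624 poses. Raycast each; keep the one whose scan matches to 4 dp.
  (3.5, 2.5, 210°): beam 1 = 4.0415 ≠ 0.5774 ✗
  (1.5, 5.5, 255°): beam 1 = 0.5176 ≠ 0.5774 ✗
  (7.5, 5.5, 330°): beam 1 = 5.1962 ≠ 0.5774 ✗
  …
  (1.5, 1.5, 30°): r_1=0.5774, r_2=1.9319, r_3=4.6587, r_4=1.0000 — all match ✓
Unique over the lattice → pose = (1.5, 1.5, 30°).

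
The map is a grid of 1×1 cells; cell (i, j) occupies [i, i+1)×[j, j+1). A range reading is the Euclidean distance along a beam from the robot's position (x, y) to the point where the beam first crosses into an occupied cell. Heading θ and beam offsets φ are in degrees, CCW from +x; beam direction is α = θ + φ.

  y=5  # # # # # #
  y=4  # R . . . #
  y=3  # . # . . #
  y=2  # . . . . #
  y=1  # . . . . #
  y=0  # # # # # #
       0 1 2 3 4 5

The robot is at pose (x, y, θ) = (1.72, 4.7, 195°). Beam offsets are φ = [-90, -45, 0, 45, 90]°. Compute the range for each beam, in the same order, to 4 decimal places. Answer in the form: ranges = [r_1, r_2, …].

beam 1: φ=-90°, α=105°
  dir = (cos 105°, sin 105°) = (-0.2588, 0.9659); from cell (1,4)
  next x-line at t=2.7819, next y-line at t=0.3106; Δt_x=3.8637, Δt_y=1.0353
    y: enter (1,5) at t=0.3106 ← occupied
  → r_1 = 0.3106
beam 2: φ=-45°, α=150°
  dir = (cos 150°, sin 150°) = (-0.8660, 0.5000); from cell (1,4)
  next x-line at t=0.8314, next y-line at t=0.6000; Δt_x=1.1547, Δt_y=2.0000
    y: enter (1,5) at t=0.6000 ← occupied
  → r_2 = 0.6000
beam 3: φ=0°, α=195°
  dir = (cos 195°, sin 195°) = (-0.9659, -0.2588); from cell (1,4)
  next x-line at t=0.7454, next y-line at t=2.7046; Δt_x=1.0353, Δt_y=3.8637
    x: enter (0,4) at t=0.7454 ← occupied
  → r_3 = 0.7454
beam 4: φ=45°, α=240°
  dir = (cos 240°, sin 240°) = (-0.5000, -0.8660); from cell (1,4)
  next x-line at t=1.4400, next y-line at t=0.8083; Δt_x=2.0000, Δt_y=1.1547
    y: enter (1,3) at t=0.8083
    x: enter (0,3) at t=1.4400 ← occupied
  → r_4 = 1.4400
beam 5: φ=90°, α=285°
  dir = (cos 285°, sin 285°) = (0.2588, -0.9659); from cell (1,4)
  next x-line at t=1.0818, next y-line at t=0.7247; Δt_x=3.8637, Δt_y=1.0353
    y: enter (1,3) at t=0.7247
    x: enter (2,3) at t=1.0818 ← occupied
  → r_5 = 1.0818

ranges = [0.3106, 0.6000, 0.7454, 1.4400, 1.0818]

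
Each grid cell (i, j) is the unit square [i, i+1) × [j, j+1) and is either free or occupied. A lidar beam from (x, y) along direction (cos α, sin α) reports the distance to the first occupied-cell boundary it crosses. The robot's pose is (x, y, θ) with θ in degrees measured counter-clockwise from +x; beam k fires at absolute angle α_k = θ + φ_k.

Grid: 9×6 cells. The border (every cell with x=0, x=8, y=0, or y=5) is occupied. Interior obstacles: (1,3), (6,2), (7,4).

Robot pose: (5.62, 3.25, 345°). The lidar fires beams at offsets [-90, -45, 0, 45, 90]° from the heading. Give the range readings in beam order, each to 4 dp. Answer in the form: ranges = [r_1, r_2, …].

beam 1: φ=-90°, α=255°
  d=(-0.2588,-0.9659)  start (5,3)  tX=2.3955 tY=0.2588  stride 1/|dx|=3.8637 1/|dy|=1.0353
    cross y-line → (5,2), t=0.2588
    cross y-line → (5,1), t=1.2941
    cross y-line → (5,0), t=2.3294 (wall)
  → r_1 = 2.3294
beam 2: φ=-45°, α=300°
  d=(0.5000,-0.8660)  start (5,3)  tX=0.7600 tY=0.2887  stride 1/|dx|=2.0000 1/|dy|=1.1547
    cross y-line → (5,2), t=0.2887
    cross x-line → (6,2), t=0.7600 (wall)
  → r_2 = 0.7600
beam 3: φ=0°, α=345°
  d=(0.9659,-0.2588)  start (5,3)  tX=0.3934 tY=0.9659  stride 1/|dx|=1.0353 1/|dy|=3.8637
    cross x-line → (6,3), t=0.3934
    cross y-line → (6,2), t=0.9659 (wall)
  → r_3 = 0.9659
beam 4: φ=45°, α=30°
  d=(0.8660,0.5000)  start (5,3)  tX=0.4388 tY=1.5000  stride 1/|dx|=1.1547 1/|dy|=2.0000
    cross x-line → (6,3), t=0.4388
    cross y-line → (6,4), t=1.5000
    cross x-line → (7,4), t=1.5935 (wall)
  → r_4 = 1.5935
beam 5: φ=90°, α=75°
  d=(0.2588,0.9659)  start (5,3)  tX=1.4682 tY=0.7765  stride 1/|dx|=3.8637 1/|dy|=1.0353
    cross y-line → (5,4), t=0.7765
    cross x-line → (6,4), t=1.4682
    cross y-line → (6,5), t=1.8117 (wall)
  → r_5 = 1.8117

ranges = [2.3294, 0.7600, 0.9659, 1.5935, 1.8117]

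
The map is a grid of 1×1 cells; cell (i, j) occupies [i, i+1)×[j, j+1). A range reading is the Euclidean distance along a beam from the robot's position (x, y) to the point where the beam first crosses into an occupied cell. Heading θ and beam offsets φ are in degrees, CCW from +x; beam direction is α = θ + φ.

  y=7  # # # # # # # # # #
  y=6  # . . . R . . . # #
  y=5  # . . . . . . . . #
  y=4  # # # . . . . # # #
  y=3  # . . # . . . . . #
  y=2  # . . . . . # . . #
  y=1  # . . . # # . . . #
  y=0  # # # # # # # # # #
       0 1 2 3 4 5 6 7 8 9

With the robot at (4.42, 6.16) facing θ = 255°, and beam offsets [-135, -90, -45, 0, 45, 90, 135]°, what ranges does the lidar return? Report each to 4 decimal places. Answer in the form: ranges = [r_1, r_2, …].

beam 1: φ=-135°, α=120°
  dir = (cos 120°, sin 120°) = (-0.5000, 0.8660); from cell (4,6)
  next x-line at t=0.8400, next y-line at t=0.9699; Δt_x=2.0000, Δt_y=1.1547
    x: enter (3,6) at t=0.8400
    y: enter (3,7) at t=0.9699 ← occupied
  → r_1 = 0.9699
beam 2: φ=-90°, α=165°
  dir = (cos 165°, sin 165°) = (-0.9659, 0.2588); from cell (4,6)
  next x-line at t=0.4348, next y-line at t=3.2455; Δt_x=1.0353, Δt_y=3.8637
    x: enter (3,6) at t=0.4348
    x: enter (2,6) at t=1.4701
    x: enter (1,6) at t=2.5054
    y: enter (1,7) at t=3.2455 ← occupied
  → r_2 = 3.2455
beam 3: φ=-45°, α=210°
  dir = (cos 210°, sin 210°) = (-0.8660, -0.5000); from cell (4,6)
  next x-line at t=0.4850, next y-line at t=0.3200; Δt_x=1.1547, Δt_y=2.0000
    y: enter (4,5) at t=0.3200
    x: enter (3,5) at t=0.4850
    x: enter (2,5) at t=1.6397
    y: enter (2,4) at t=2.3200 ← occupied
  → r_3 = 2.3200
beam 4: φ=0°, α=255°
  dir = (cos 255°, sin 255°) = (-0.2588, -0.9659); from cell (4,6)
  next x-line at t=1.6228, next y-line at t=0.1656; Δt_x=3.8637, Δt_y=1.0353
    y: enter (4,5) at t=0.1656
    y: enter (4,4) at t=1.2009
    x: enter (3,4) at t=1.6228
    y: enter (3,3) at t=2.2362 ← occupied
  → r_4 = 2.2362
beam 5: φ=45°, α=300°
  dir = (cos 300°, sin 300°) = (0.5000, -0.8660); from cell (4,6)
  next x-line at t=1.1600, next y-line at t=0.1848; Δt_x=2.0000, Δt_y=1.1547
    y: enter (4,5) at t=0.1848
    x: enter (5,5) at t=1.1600
    y: enter (5,4) at t=1.3395
    y: enter (5,3) at t=2.4942
    x: enter (6,3) at t=3.1600
    y: enter (6,2) at t=3.6489 ← occupied
  → r_5 = 3.6489
beam 6: φ=90°, α=345°
  dir = (cos 345°, sin 345°) = (0.9659, -0.2588); from cell (4,6)
  next x-line at t=0.6005, next y-line at t=0.6182; Δt_x=1.0353, Δt_y=3.8637
    x: enter (5,6) at t=0.6005
    y: enter (5,5) at t=0.6182
    x: enter (6,5) at t=1.6357
    x: enter (7,5) at t=2.6710
    x: enter (8,5) at t=3.7063
    y: enter (8,4) at t=4.4819 ← occupied
  → r_6 = 4.4819
beam 7: φ=135°, α=30°
  dir = (cos 30°, sin 30°) = (0.8660, 0.5000); from cell (4,6)
  next x-line at t=0.6697, next y-line at t=1.6800; Δt_x=1.1547, Δt_y=2.0000
    x: enter (5,6) at t=0.6697
    y: enter (5,7) at t=1.6800 ← occupied
  → r_7 = 1.6800

ranges = [0.9699, 3.2455, 2.3200, 2.2362, 3.6489, 4.4819, 1.6800]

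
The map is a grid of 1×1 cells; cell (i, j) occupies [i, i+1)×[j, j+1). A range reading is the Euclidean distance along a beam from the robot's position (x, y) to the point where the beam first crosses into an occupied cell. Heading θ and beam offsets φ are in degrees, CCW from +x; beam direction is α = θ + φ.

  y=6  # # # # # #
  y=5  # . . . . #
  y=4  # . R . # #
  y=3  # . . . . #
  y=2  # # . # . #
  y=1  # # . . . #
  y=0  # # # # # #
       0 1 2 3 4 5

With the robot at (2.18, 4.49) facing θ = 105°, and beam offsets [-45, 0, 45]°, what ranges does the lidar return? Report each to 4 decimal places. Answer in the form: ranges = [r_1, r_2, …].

beam 1: φ=-45°, α=60°
  d=(0.5000,0.8660)  start (2,4)  tX=1.6400 tY=0.5889  stride 1/|dx|=2.0000 1/|dy|=1.1547
    cross y-line → (2,5), t=0.5889
    cross x-line → (3,5), t=1.6400
    cross y-line → (3,6), t=1.7436 (wall)
  → r_1 = 1.7436
beam 2: φ=0°, α=105°
  d=(-0.2588,0.9659)  start (2,4)  tX=0.6955 tY=0.5280  stride 1/|dx|=3.8637 1/|dy|=1.0353
    cross y-line → (2,5), t=0.5280
    cross x-line → (1,5), t=0.6955
    cross y-line → (1,6), t=1.5633 (wall)
  → r_2 = 1.5633
beam 3: φ=45°, α=150°
  d=(-0.8660,0.5000)  start (2,4)  tX=0.2078 tY=1.0200  stride 1/|dx|=1.1547 1/|dy|=2.0000
    cross x-line → (1,4), t=0.2078
    cross y-line → (1,5), t=1.0200
    cross x-line → (0,5), t=1.3625 (wall)
  → r_3 = 1.3625

ranges = [1.7436, 1.5633, 1.3625]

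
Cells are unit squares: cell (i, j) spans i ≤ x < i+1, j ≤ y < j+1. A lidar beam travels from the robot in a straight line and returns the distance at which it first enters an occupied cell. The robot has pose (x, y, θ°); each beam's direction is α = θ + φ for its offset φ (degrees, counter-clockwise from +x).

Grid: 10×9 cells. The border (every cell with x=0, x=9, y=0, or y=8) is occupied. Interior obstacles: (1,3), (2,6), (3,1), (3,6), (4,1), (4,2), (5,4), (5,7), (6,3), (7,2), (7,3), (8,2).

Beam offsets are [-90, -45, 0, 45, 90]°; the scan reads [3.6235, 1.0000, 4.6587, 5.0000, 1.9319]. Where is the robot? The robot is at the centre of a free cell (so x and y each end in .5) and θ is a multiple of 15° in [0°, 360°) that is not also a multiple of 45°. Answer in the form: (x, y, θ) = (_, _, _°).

Candidates: 44 free-cell centres × 16 headings = 704 poses. Raycast each; keep the one whose scan matches to 4 dp.
  (2.5, 2.5, 195°): beam 1 = 5.6940 ≠ 3.6235 ✗
  (4.5, 3.5, 105°): beam 1 = 1.5529 ≠ 3.6235 ✗
  (2.5, 2.5, 60°): beam 1 = 1.0000 ≠ 3.6235 ✗
  (3.5, 4.5, 15°): beam 1 = 1.9319 ≠ 3.6235 ✗
  …
  (4.5, 5.5, 345°): r_1=3.6235, r_2=1.0000, r_3=4.6587, r_4=5.0000, r_5=1.9319 — all match ✓
Only this pose fits every beam.

(x, y, θ) = (4.5, 5.5, 345°)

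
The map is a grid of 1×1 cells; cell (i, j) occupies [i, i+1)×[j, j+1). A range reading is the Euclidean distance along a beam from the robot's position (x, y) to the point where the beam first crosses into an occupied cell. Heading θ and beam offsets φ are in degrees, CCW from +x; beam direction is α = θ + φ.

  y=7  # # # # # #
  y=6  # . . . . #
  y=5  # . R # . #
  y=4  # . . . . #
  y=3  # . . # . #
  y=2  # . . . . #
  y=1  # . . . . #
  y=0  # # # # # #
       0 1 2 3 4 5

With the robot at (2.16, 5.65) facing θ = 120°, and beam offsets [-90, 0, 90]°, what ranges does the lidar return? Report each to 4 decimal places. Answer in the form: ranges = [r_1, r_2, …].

beam 1: φ=-90°, α=30°
  cosα=0.8660 sinα=0.5000 | (2,5) | tMaxX 0.9699 tMaxY 0.7000 | tΔX 1.1547 tΔY 2.0000
    t=0.7000 [y] (2,6)
    t=0.9699 [x] (3,6)
    t=2.1246 [x] (4,6)
    t=2.7000 [y] (4,7) — stop
  → r_1 = 2.7000
beam 2: φ=0°, α=120°
  cosα=-0.5000 sinα=0.8660 | (2,5) | tMaxX 0.3200 tMaxY 0.4041 | tΔX 2.0000 tΔY 1.1547
    t=0.3200 [x] (1,5)
    t=0.4041 [y] (1,6)
    t=1.5588 [y] (1,7) — stop
  → r_2 = 1.5588
beam 3: φ=90°, α=210°
  cosα=-0.8660 sinα=-0.5000 | (2,5) | tMaxX 0.1848 tMaxY 1.3000 | tΔX 1.1547 tΔY 2.0000
    t=0.1848 [x] (1,5)
    t=1.3000 [y] (1,4)
    t=1.3395 [x] (0,4) — stop
  → r_3 = 1.3395

ranges = [2.7000, 1.5588, 1.3395]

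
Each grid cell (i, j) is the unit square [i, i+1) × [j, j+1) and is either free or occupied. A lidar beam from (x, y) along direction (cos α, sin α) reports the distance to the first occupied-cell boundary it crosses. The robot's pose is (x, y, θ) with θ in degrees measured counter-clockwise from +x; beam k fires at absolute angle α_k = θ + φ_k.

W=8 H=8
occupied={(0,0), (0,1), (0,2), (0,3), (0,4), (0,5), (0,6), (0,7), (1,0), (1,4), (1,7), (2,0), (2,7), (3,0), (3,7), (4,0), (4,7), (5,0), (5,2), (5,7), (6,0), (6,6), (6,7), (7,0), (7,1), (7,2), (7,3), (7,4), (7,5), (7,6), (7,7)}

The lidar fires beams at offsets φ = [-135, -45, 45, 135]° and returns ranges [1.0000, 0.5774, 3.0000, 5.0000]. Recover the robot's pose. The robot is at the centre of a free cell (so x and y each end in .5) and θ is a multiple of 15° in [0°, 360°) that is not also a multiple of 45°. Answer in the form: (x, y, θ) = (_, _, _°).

(x, y, θ) = (4.5, 6.5, 165°)

Candidates: 33 free-cell centres × 16 headings = 528 poses. Raycast each; keep the one whose scan matches to 4 dp.
  (3.5, 1.5, 285°): beam 1 = 2.8868 ≠ 1.0000 ✗
  (5.5, 4.5, 105°): beam 1 = 1.7321 ≠ 1.0000 ✗
  (5.5, 4.5, 300°): beam 1 = 4.6587 ≠ 1.0000 ✗
  (6.5, 2.5, 150°): beam 1 = 0.5176 ≠ 1.0000 ✗
  …
  (4.5, 6.5, 165°): r_1=1.0000, r_2=0.5774, r_3=3.0000, r_4=5.0000 — all match ✓
No second candidate reproduces the full scan.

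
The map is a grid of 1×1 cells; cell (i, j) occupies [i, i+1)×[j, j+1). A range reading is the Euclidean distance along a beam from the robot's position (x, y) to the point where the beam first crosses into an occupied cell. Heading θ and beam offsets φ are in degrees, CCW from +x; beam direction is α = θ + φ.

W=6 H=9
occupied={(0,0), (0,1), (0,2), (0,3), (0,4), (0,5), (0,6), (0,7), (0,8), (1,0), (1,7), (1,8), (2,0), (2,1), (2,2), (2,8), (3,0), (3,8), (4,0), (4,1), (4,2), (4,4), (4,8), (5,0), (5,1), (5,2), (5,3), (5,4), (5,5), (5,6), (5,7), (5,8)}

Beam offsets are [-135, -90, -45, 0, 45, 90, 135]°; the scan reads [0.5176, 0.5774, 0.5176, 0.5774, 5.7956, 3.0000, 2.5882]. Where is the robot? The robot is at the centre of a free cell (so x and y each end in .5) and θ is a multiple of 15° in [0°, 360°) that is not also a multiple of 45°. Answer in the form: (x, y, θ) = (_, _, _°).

(x, y, θ) = (2.5, 7.5, 210°)

Enumerate (i+0.5, j+0.5, θ) over the 22 free cells and 16 admissible headings. For each, cast all 7 beams and compare to the given ranges.
  (1.5, 1.5, 30°): beam 5 = 6.7293 ≠ 5.7956 ✗
  (1.5, 3.5, 75°): beam 1 = 1.0000 ≠ 0.5176 ✗
  (2.5, 5.5, 255°): beam 1 = 1.7321 ≠ 0.5176 ✗
  (1.5, 4.5, 210°): beam 1 = 3.6235 ≠ 0.5176 ✗
  …
  (2.5, 7.5, 210°): r_1=0.5176, r_2=0.5774, r_3=0.5176, r_4=0.5774, r_5=5.7956, r_6=3.0000, r_7=2.5882 — all match ✓
Unique over the lattice → pose = (2.5, 7.5, 210°).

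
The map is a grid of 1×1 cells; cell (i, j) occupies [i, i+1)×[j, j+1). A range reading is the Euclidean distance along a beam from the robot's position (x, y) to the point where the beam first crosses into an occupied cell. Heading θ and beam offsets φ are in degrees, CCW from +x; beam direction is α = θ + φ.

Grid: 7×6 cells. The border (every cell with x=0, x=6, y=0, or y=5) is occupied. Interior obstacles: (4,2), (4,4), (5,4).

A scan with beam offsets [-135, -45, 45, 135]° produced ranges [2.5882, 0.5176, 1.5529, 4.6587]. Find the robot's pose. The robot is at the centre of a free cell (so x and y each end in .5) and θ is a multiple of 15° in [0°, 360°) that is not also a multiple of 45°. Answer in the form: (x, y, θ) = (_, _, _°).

(x, y, θ) = (1.5, 2.5, 210°)

Enumerate (i+0.5, j+0.5, θ) over the 17 free cells and 16 admissible headings. For each, cast all 4 beams and compare to the given ranges.
  (3.5, 3.5, 330°): beam 2 = 2.5882 ≠ 0.5176 ✗
  (3.5, 2.5, 240°): beam 2 = 2.5882 ≠ 0.5176 ✗
  (5.5, 3.5, 345°): beam 1 = 1.0000 ≠ 2.5882 ✗
  (3.5, 1.5, 255°): beam 1 = 4.0415 ≠ 2.5882 ✗
  …
  (1.5, 2.5, 210°): r_1=2.5882, r_2=0.5176, r_3=1.5529, r_4=4.6587 — all match ✓
No second candidate reproduces the full scan.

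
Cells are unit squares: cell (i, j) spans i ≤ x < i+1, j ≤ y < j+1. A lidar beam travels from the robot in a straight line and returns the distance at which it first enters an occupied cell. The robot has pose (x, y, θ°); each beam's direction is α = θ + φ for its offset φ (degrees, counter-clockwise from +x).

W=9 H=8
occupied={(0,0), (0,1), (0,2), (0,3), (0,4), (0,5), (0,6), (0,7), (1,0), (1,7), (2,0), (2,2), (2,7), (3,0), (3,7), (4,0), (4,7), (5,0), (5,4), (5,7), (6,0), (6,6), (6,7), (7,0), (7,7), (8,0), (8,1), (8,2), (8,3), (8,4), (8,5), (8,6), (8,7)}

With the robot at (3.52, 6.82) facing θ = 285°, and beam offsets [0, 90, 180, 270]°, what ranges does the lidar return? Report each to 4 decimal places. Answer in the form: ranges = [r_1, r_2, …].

beam 1: φ=0°, α=285°
  d=(0.2588,-0.9659)  start (3,6)  tX=1.8546 tY=0.8489  stride 1/|dx|=3.8637 1/|dy|=1.0353
    cross y-line → (3,5), t=0.8489
    cross x-line → (4,5), t=1.8546
    cross y-line → (4,4), t=1.8842
    cross y-line → (4,3), t=2.9195
    cross y-line → (4,2), t=3.9548
    cross y-line → (4,1), t=4.9900
    cross x-line → (5,1), t=5.7183
    cross y-line → (5,0), t=6.0253 (wall)
  → r_1 = 6.0253
beam 2: φ=90°, α=15°
  d=(0.9659,0.2588)  start (3,6)  tX=0.4969 tY=0.6955  stride 1/|dx|=1.0353 1/|dy|=3.8637
    cross x-line → (4,6), t=0.4969
    cross y-line → (4,7), t=0.6955 (wall)
  → r_2 = 0.6955
beam 3: φ=180°, α=105°
  d=(-0.2588,0.9659)  start (3,6)  tX=2.0091 tY=0.1863  stride 1/|dx|=3.8637 1/|dy|=1.0353
    cross y-line → (3,7), t=0.1863 (wall)
  → r_3 = 0.1863
beam 4: φ=270°, α=195°
  d=(-0.9659,-0.2588)  start (3,6)  tX=0.5383 tY=3.1682  stride 1/|dx|=1.0353 1/|dy|=3.8637
    cross x-line → (2,6), t=0.5383
    cross x-line → (1,6), t=1.5736
    cross x-line → (0,6), t=2.6089 (wall)
  → r_4 = 2.6089

ranges = [6.0253, 0.6955, 0.1863, 2.6089]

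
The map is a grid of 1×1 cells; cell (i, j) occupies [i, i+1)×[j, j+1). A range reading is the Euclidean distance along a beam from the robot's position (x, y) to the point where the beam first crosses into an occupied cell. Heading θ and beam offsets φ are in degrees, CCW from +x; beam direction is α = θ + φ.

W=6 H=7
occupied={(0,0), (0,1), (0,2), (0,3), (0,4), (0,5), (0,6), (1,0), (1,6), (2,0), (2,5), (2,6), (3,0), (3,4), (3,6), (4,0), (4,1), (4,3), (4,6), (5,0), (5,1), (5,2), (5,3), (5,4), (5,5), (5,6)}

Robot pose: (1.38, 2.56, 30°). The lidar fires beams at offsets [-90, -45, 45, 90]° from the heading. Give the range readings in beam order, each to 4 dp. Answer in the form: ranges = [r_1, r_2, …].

beam 1: φ=-90°, α=300°
  cosα=0.5000 sinα=-0.8660 | (1,2) | tMaxX 1.2400 tMaxY 0.6466 | tΔX 2.0000 tΔY 1.1547
    t=0.6466 [y] (1,1)
    t=1.2400 [x] (2,1)
    t=1.8013 [y] (2,0) — stop
  → r_1 = 1.8013
beam 2: φ=-45°, α=345°
  cosα=0.9659 sinα=-0.2588 | (1,2) | tMaxX 0.6419 tMaxY 2.1637 | tΔX 1.0353 tΔY 3.8637
    t=0.6419 [x] (2,2)
    t=1.6771 [x] (3,2)
    t=2.1637 [y] (3,1)
    t=2.7124 [x] (4,1) — stop
  → r_2 = 2.7124
beam 3: φ=45°, α=75°
  cosα=0.2588 sinα=0.9659 | (1,2) | tMaxX 2.3955 tMaxY 0.4555 | tΔX 3.8637 tΔY 1.0353
    t=0.4555 [y] (1,3)
    t=1.4908 [y] (1,4)
    t=2.3955 [x] (2,4)
    t=2.5261 [y] (2,5) — stop
  → r_3 = 2.5261
beam 4: φ=90°, α=120°
  cosα=-0.5000 sinα=0.8660 | (1,2) | tMaxX 0.7600 tMaxY 0.5081 | tΔX 2.0000 tΔY 1.1547
    t=0.5081 [y] (1,3)
    t=0.7600 [x] (0,3) — stop
  → r_4 = 0.7600

ranges = [1.8013, 2.7124, 2.5261, 0.7600]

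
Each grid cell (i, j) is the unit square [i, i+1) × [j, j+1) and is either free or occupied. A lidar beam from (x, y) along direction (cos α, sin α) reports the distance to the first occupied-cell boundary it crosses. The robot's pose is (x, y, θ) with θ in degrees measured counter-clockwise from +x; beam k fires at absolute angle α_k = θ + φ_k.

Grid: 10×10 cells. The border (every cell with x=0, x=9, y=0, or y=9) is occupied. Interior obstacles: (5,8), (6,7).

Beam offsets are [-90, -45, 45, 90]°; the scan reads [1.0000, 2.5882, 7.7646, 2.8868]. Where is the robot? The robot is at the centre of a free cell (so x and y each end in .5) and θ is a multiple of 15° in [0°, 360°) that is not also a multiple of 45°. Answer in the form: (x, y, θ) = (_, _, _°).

(x, y, θ) = (3.5, 8.5, 240°)

The pose lattice has 62·16 = 992 candidates. Test each by forward raycasting.
  (2.5, 6.5, 120°): beam 1 = 3.0000 ≠ 1.0000 ✗
  (1.5, 2.5, 30°): beam 1 = 1.7321 ≠ 1.0000 ✗
  (8.5, 5.5, 330°): beam 1 = 5.1962 ≠ 1.0000 ✗
  (1.5, 7.5, 150°): beam 1 = 1.7321 ≠ 1.0000 ✗
  …
  (3.5, 8.5, 240°): r_1=1.0000, r_2=2.5882, r_3=7.7646, r_4=2.8868 — all match ✓
Unique over the lattice → pose = (3.5, 8.5, 240°).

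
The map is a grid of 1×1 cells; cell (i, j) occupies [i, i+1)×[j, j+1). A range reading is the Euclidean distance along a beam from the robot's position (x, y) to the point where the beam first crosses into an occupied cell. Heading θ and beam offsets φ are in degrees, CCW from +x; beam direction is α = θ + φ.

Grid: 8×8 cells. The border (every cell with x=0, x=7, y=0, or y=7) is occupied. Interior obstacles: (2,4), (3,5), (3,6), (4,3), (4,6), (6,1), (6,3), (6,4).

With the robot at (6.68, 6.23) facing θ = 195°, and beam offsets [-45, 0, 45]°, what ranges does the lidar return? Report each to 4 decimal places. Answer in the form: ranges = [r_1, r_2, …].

ranges = [1.5400, 2.7745, 3.3600]

beam 1: φ=-45°, α=150°
  dir = (cos 150°, sin 150°) = (-0.8660, 0.5000); from cell (6,6)
  next x-line at t=0.7852, next y-line at t=1.5400; Δt_x=1.1547, Δt_y=2.0000
    x: enter (5,6) at t=0.7852
    y: enter (5,7) at t=1.5400 ← occupied
  → r_1 = 1.5400
beam 2: φ=0°, α=195°
  dir = (cos 195°, sin 195°) = (-0.9659, -0.2588); from cell (6,6)
  next x-line at t=0.7040, next y-line at t=0.8887; Δt_x=1.0353, Δt_y=3.8637
    x: enter (5,6) at t=0.7040
    y: enter (5,5) at t=0.8887
    x: enter (4,5) at t=1.7393
    x: enter (3,5) at t=2.7745 ← occupied
  → r_2 = 2.7745
beam 3: φ=45°, α=240°
  dir = (cos 240°, sin 240°) = (-0.5000, -0.8660); from cell (6,6)
  next x-line at t=1.3600, next y-line at t=0.2656; Δt_x=2.0000, Δt_y=1.1547
    y: enter (6,5) at t=0.2656
    x: enter (5,5) at t=1.3600
    y: enter (5,4) at t=1.4203
    y: enter (5,3) at t=2.5750
    x: enter (4,3) at t=3.3600 ← occupied
  → r_3 = 3.3600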